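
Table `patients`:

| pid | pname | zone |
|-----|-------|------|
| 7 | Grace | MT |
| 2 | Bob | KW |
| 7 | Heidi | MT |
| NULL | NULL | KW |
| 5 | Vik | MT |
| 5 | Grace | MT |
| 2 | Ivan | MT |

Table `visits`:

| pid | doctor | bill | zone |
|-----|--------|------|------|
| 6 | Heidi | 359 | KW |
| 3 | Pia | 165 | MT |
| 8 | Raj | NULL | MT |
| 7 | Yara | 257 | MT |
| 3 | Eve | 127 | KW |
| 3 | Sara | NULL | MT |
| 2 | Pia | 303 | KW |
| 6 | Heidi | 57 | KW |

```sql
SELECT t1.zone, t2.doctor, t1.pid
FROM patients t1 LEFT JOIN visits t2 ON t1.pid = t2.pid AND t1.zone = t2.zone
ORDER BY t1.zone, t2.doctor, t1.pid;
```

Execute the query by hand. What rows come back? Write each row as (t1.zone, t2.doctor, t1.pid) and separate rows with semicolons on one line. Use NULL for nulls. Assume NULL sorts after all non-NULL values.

(KW, Pia, 2); (KW, NULL, NULL); (MT, Yara, 7); (MT, Yara, 7); (MT, NULL, 2); (MT, NULL, 5); (MT, NULL, 5)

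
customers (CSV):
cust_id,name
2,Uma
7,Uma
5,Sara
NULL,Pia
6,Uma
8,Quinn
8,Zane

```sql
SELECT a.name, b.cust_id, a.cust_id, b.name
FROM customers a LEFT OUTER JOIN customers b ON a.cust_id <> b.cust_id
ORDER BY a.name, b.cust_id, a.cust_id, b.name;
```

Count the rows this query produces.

LEFT JOIN keeps every row from `customers a`; unmatched rows get NULL for `customers b`'s columns.
Matching on a.cust_id <> b.cust_id. A NULL in a compared column never satisfies the condition.
Matched pairs: 28; unmatched a rows kept: 1.
Total: 28 matched + 1 padded = 29 rows.

29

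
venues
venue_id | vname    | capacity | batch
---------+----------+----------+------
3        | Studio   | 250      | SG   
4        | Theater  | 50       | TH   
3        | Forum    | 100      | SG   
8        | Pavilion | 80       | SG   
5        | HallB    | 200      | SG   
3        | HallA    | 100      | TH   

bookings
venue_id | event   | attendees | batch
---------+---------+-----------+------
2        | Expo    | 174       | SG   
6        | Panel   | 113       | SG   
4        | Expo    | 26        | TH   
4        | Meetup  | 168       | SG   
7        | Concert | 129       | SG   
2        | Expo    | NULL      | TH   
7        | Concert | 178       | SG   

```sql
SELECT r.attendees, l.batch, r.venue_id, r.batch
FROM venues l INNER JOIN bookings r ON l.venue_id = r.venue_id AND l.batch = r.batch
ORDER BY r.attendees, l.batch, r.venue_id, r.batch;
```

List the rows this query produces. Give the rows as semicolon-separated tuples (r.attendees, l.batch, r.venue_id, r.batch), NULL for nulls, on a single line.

(26, TH, 4, TH)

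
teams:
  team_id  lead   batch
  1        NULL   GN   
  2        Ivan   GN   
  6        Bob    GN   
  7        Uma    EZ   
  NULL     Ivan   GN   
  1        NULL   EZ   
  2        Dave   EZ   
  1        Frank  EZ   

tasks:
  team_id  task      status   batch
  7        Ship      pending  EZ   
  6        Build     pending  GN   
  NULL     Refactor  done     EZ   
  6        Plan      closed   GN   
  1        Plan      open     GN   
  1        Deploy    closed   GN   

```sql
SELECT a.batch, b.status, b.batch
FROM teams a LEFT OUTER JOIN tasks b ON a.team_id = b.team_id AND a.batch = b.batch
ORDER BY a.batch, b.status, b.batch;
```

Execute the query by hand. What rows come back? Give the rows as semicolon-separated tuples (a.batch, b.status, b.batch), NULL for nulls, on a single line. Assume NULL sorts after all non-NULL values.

LEFT JOIN keeps every row from `teams`; unmatched rows get NULL for `tasks`'s columns.
Matching on a.team_id = b.team_id AND a.batch = b.batch. A NULL in a compared column never satisfies the condition.
- team_id=1, batch=GN: 2 matching b row(s), so 2 row(s) emitted.
- team_id=2, batch=GN: no b row matches, row kept with b columns NULL.
- team_id=6, batch=GN: 2 matching b row(s), so 2 row(s) emitted.
- team_id=7, batch=EZ: 1 matching b row(s), so 1 row(s) emitted.
- team_id=NULL, batch=GN: no b row matches, row kept with b columns NULL.
- team_id=1, batch=EZ: no b row matches, row kept with b columns NULL.
- team_id=2, batch=EZ: no b row matches, row kept with b columns NULL.
- team_id=1, batch=EZ: no b row matches, row kept with b columns NULL.
After projecting and ordering:
a.batch | b.status | b.batch
EZ | pending | EZ
EZ | NULL | NULL
EZ | NULL | NULL
EZ | NULL | NULL
GN | closed | GN
GN | closed | GN
GN | open | GN
GN | pending | GN
GN | NULL | NULL
GN | NULL | NULL

(EZ, pending, EZ); (EZ, NULL, NULL); (EZ, NULL, NULL); (EZ, NULL, NULL); (GN, closed, GN); (GN, closed, GN); (GN, open, GN); (GN, pending, GN); (GN, NULL, NULL); (GN, NULL, NULL)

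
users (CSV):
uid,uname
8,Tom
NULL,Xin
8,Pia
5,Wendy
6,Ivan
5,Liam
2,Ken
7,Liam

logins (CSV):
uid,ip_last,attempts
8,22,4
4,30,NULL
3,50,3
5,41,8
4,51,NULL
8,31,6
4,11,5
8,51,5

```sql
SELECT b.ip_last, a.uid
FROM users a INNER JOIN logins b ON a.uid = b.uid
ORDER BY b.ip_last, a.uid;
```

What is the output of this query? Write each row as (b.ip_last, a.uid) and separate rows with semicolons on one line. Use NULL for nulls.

INNER JOIN keeps only pairs where the ON condition holds.
Matching on a.uid = b.uid. A NULL in a compared column never satisfies the condition.
- uid=8: 3 matching b row(s), so 3 row(s) emitted.
- uid=NULL: no matching b row, dropped.
- uid=8: 3 matching b row(s), so 3 row(s) emitted.
- uid=5: 1 matching b row(s), so 1 row(s) emitted.
- uid=6: no matching b row, dropped.
- uid=5: 1 matching b row(s), so 1 row(s) emitted.
- uid=2: no matching b row, dropped.
- uid=7: no matching b row, dropped.
After projecting and ordering:
b.ip_last | a.uid
22 | 8
22 | 8
31 | 8
31 | 8
41 | 5
41 | 5
51 | 8
51 | 8

(22, 8); (22, 8); (31, 8); (31, 8); (41, 5); (41, 5); (51, 8); (51, 8)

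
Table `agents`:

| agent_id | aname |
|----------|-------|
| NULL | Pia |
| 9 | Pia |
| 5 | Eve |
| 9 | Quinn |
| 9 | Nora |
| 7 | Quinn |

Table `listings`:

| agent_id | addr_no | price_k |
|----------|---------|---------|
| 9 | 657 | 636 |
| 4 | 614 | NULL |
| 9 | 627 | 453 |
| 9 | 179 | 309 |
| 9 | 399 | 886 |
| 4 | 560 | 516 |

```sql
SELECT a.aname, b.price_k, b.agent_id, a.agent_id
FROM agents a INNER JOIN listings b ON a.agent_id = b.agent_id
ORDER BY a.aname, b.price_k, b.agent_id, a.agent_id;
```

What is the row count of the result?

INNER JOIN keeps only pairs where the ON condition holds.
Matching on a.agent_id = b.agent_id. A NULL in a compared column never satisfies the condition.
- a row (agent_id=NULL): no match → dropped.
- a row (agent_id=9): matches 4 b row(s) → 4 output row(s).
- a row (agent_id=5): no match → dropped.
- a row (agent_id=9): matches 4 b row(s) → 4 output row(s).
- a row (agent_id=9): matches 4 b row(s) → 4 output row(s).
- a row (agent_id=7): no match → dropped.
Total: 12 rows.

12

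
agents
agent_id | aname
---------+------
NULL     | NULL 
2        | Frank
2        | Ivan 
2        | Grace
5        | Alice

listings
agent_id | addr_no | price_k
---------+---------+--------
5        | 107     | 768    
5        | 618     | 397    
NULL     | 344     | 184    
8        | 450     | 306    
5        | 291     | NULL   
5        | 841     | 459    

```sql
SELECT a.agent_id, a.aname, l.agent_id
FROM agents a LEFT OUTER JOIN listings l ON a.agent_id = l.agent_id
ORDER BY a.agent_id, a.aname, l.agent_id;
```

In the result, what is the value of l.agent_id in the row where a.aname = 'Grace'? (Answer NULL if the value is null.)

LEFT JOIN keeps every row from `agents`; unmatched rows get NULL for `listings`'s columns.
Matching on a.agent_id = l.agent_id. A NULL in a compared column never satisfies the condition.
Matched pairs: 4; unmatched a rows kept: 4.

NULL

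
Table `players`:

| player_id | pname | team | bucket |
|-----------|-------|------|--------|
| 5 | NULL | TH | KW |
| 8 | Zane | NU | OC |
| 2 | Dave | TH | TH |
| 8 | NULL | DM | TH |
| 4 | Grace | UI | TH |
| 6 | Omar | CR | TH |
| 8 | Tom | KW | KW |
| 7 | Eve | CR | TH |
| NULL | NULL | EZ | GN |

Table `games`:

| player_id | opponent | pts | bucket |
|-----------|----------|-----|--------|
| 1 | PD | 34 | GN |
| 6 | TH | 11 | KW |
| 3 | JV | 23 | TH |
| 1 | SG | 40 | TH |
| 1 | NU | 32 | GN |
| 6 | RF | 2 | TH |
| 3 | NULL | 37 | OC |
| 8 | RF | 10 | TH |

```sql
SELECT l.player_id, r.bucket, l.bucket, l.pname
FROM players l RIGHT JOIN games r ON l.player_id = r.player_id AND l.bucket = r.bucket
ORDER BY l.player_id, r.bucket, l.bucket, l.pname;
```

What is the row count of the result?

8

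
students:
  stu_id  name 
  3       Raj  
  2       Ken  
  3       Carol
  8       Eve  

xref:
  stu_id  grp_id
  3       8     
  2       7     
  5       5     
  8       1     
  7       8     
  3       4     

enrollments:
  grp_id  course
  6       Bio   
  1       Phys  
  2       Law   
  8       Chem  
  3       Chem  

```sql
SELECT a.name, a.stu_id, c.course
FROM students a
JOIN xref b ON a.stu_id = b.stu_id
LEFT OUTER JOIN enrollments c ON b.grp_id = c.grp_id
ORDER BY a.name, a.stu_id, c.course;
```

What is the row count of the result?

6

Joins associate left-to-right: students INNER JOIN xref on stu_id gives 6 intermediate row(s).
Then LEFT JOIN `enrollments c` on grp_id: each of those 6 rows is kept; rows whose b.grp_id has no match in c get NULL for c's columns.
Result: 6 row(s).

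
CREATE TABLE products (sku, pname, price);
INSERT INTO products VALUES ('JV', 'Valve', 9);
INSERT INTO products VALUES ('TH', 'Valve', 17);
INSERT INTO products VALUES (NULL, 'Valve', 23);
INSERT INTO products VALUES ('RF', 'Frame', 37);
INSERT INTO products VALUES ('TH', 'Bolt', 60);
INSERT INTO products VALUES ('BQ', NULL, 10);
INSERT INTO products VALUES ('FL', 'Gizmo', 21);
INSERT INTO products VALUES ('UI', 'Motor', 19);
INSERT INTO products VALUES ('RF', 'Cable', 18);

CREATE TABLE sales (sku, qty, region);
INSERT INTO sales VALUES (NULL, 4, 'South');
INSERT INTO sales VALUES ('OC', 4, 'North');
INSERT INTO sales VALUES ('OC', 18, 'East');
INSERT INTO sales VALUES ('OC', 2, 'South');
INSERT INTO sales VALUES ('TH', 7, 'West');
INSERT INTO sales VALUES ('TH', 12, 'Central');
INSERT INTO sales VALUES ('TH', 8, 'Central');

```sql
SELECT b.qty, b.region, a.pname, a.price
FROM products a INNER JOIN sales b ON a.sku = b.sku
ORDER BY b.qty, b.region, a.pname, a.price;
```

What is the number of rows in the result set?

INNER JOIN keeps only pairs where the ON condition holds.
Matching on a.sku = b.sku. A NULL in a compared column never satisfies the condition.
- a[0] sku=JV → no match; dropped.
- a[1] sku=TH → 3 match(es) in b → 3 row(s).
- a[2] sku=NULL → no match; dropped.
- a[3] sku=RF → no match; dropped.
- a[4] sku=TH → 3 match(es) in b → 3 row(s).
- a[5] sku=BQ → no match; dropped.
- a[6] sku=FL → no match; dropped.
- a[7] sku=UI → no match; dropped.
- a[8] sku=RF → no match; dropped.
Total: 6 rows.

6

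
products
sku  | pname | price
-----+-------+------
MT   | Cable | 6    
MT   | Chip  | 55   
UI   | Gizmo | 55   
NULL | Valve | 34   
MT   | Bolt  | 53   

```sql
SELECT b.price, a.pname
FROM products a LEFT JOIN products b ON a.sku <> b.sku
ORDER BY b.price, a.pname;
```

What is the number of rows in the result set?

LEFT JOIN keeps every row from `products a`; unmatched rows get NULL for `products b`'s columns.
Matching on a.sku <> b.sku. A NULL in a compared column never satisfies the condition.
- a row (sku=MT): matches 1 b row(s) → 1 output row(s).
- a row (sku=MT): matches 1 b row(s) → 1 output row(s).
- a row (sku=UI): matches 3 b row(s) → 3 output row(s).
- a row (sku=NULL): no match → kept, b columns NULL.
- a row (sku=MT): matches 1 b row(s) → 1 output row(s).
Total: 6 matched + 1 padded = 7 rows.

7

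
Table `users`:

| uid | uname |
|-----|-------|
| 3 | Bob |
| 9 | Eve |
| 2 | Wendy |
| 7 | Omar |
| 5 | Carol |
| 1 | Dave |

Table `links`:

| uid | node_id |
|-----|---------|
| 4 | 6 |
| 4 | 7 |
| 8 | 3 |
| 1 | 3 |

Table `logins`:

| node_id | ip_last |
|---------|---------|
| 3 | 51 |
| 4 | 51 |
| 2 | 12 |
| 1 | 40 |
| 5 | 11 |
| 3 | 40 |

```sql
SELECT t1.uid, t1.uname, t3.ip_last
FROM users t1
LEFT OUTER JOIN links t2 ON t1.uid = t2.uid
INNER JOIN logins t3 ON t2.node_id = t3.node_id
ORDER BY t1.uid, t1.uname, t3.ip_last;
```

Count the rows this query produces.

2

Step 1 — t1 LEFT JOIN t2 on uid → 6 row(s).
Then INNER JOIN `logins t3` on node_id: keep only rows whose t2.node_id appears in t3.
Result: 2 row(s).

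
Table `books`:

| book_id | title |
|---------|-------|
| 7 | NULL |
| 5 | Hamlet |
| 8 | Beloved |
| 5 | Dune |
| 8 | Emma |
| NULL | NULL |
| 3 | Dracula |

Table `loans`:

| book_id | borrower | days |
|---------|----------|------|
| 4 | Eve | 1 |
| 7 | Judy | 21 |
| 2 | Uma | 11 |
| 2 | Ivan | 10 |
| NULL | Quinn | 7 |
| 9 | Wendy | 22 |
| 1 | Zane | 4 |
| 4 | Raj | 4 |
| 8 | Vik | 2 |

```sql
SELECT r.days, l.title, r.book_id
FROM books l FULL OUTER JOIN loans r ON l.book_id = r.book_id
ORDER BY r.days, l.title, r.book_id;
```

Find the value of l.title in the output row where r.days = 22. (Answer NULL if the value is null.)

NULL

FULL OUTER JOIN keeps every row from both sides; unmatched rows get NULL for the other side's columns.
Matching on l.book_id = r.book_id. A NULL in a compared column never satisfies the condition.
Matched pairs: 3; unmatched l rows kept: 4; unmatched r rows kept: 7.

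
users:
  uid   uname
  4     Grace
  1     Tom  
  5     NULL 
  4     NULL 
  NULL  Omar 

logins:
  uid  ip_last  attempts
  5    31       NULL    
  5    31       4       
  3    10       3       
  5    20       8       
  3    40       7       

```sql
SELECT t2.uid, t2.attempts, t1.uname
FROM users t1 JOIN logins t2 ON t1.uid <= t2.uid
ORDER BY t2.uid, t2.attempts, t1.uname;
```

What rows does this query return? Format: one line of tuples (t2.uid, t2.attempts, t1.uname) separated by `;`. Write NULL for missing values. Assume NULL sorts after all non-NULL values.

(3, 3, Tom); (3, 7, Tom); (5, 4, Grace); (5, 4, Tom); (5, 4, NULL); (5, 4, NULL); (5, 8, Grace); (5, 8, Tom); (5, 8, NULL); (5, 8, NULL); (5, NULL, Grace); (5, NULL, Tom); (5, NULL, NULL); (5, NULL, NULL)

INNER JOIN keeps only pairs where the ON condition holds.
Matching on t1.uid <= t2.uid. A NULL in a compared column never satisfies the condition.
Matched pairs: 14.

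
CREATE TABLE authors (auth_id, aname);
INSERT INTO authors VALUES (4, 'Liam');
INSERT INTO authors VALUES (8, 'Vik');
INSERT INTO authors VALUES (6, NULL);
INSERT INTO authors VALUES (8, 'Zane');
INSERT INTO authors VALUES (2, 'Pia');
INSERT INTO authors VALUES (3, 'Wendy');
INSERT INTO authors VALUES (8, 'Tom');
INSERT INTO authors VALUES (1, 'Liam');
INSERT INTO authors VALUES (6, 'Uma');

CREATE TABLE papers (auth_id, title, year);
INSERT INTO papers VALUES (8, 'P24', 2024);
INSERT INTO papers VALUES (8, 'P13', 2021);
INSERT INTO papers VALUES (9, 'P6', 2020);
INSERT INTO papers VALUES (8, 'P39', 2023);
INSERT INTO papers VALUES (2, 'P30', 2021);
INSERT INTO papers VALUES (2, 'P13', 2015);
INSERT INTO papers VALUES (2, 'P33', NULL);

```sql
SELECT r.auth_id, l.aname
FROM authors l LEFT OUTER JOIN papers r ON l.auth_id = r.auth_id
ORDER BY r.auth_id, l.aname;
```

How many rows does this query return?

17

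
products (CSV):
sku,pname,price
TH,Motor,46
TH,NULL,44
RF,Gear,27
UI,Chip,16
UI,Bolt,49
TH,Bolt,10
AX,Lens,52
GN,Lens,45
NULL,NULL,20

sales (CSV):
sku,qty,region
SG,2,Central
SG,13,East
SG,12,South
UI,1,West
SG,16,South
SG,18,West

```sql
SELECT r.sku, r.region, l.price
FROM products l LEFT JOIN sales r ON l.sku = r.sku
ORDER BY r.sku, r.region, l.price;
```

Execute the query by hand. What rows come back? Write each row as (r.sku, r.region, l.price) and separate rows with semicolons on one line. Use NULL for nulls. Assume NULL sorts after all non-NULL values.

LEFT JOIN keeps every row from `products`; unmatched rows get NULL for `sales`'s columns.
Matching on l.sku = r.sku. A NULL in a compared column never satisfies the condition.
Matched pairs: 2; unmatched l rows kept: 7.

(UI, West, 16); (UI, West, 49); (NULL, NULL, 10); (NULL, NULL, 20); (NULL, NULL, 27); (NULL, NULL, 44); (NULL, NULL, 45); (NULL, NULL, 46); (NULL, NULL, 52)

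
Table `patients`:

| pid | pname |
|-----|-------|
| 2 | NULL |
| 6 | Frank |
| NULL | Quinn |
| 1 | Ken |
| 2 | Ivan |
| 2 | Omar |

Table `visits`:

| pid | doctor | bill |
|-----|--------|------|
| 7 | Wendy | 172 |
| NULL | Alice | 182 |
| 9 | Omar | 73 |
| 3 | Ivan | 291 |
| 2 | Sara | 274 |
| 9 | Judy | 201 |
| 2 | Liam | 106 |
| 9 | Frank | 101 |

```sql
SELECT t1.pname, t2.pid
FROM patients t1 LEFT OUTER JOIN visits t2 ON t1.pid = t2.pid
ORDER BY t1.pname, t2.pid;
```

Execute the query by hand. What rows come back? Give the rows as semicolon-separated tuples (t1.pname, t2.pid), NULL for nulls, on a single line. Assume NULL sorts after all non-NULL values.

LEFT JOIN keeps every row from `patients`; unmatched rows get NULL for `visits`'s columns.
Matching on t1.pid = t2.pid. A NULL in a compared column never satisfies the condition.
- t1 (pid=2) pairs with 2 row(s) of t2.
- t1 (pid=6) has no partner → padded with NULL.
- t1 (pid=NULL) has no partner → padded with NULL.
- t1 (pid=1) has no partner → padded with NULL.
- t1 (pid=2) pairs with 2 row(s) of t2.
- t1 (pid=2) pairs with 2 row(s) of t2.
After projecting and ordering:
t1.pname | t2.pid
Frank | NULL
Ivan | 2
Ivan | 2
Ken | NULL
Omar | 2
Omar | 2
Quinn | NULL
NULL | 2
NULL | 2

(Frank, NULL); (Ivan, 2); (Ivan, 2); (Ken, NULL); (Omar, 2); (Omar, 2); (Quinn, NULL); (NULL, 2); (NULL, 2)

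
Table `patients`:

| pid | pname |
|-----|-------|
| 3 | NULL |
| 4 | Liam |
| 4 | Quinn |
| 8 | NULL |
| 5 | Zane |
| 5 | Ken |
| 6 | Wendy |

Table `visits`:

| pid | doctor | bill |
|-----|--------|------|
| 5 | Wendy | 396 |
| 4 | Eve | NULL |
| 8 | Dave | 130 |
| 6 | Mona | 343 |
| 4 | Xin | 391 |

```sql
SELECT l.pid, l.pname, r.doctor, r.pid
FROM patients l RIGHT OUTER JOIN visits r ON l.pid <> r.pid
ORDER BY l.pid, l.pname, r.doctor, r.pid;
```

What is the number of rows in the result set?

27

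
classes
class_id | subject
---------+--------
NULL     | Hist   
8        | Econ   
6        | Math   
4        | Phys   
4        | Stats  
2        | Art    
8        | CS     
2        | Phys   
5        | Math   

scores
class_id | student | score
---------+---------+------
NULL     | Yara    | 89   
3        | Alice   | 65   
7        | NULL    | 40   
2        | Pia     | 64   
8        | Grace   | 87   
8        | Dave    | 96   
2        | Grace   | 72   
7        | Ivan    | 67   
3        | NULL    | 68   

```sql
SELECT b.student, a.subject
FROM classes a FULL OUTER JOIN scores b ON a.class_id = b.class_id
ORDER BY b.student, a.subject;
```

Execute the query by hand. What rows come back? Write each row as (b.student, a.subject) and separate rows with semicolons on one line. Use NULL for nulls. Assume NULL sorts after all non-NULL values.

(Alice, NULL); (Dave, CS); (Dave, Econ); (Grace, Art); (Grace, CS); (Grace, Econ); (Grace, Phys); (Ivan, NULL); (Pia, Art); (Pia, Phys); (Yara, NULL); (NULL, Hist); (NULL, Math); (NULL, Math); (NULL, Phys); (NULL, Stats); (NULL, NULL); (NULL, NULL)

FULL OUTER JOIN keeps every row from both sides; unmatched rows get NULL for the other side's columns.
Matching on a.class_id = b.class_id. A NULL in a compared column never satisfies the condition.
Matched pairs: 8; unmatched a rows kept: 5; unmatched b rows kept: 5.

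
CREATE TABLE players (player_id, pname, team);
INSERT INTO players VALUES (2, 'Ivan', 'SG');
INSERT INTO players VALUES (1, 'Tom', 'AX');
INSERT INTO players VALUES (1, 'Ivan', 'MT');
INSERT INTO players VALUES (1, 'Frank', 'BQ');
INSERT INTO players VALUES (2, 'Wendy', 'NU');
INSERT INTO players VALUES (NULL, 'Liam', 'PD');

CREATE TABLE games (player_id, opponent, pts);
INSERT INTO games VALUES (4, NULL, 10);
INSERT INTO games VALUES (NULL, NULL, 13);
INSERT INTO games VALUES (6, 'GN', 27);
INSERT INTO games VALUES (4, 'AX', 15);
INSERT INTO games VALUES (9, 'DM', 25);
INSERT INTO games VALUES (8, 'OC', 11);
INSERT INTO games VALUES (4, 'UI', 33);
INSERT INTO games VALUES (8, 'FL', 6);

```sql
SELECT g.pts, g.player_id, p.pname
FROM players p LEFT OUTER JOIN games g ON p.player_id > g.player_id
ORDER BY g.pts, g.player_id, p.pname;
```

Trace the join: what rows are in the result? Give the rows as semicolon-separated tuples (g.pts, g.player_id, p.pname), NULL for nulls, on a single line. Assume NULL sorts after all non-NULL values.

LEFT JOIN keeps every row from `players`; unmatched rows get NULL for `games`'s columns.
Matching on p.player_id > g.player_id. A NULL in a compared column never satisfies the condition.
- p row (player_id=2): no match → kept, g columns NULL.
- p row (player_id=1): no match → kept, g columns NULL.
- p row (player_id=1): no match → kept, g columns NULL.
- p row (player_id=1): no match → kept, g columns NULL.
- p row (player_id=2): no match → kept, g columns NULL.
- p row (player_id=NULL): no match → kept, g columns NULL.
After projecting and ordering:
g.pts | g.player_id | p.pname
NULL | NULL | Frank
NULL | NULL | Ivan
NULL | NULL | Ivan
NULL | NULL | Liam
NULL | NULL | Tom
NULL | NULL | Wendy

(NULL, NULL, Frank); (NULL, NULL, Ivan); (NULL, NULL, Ivan); (NULL, NULL, Liam); (NULL, NULL, Tom); (NULL, NULL, Wendy)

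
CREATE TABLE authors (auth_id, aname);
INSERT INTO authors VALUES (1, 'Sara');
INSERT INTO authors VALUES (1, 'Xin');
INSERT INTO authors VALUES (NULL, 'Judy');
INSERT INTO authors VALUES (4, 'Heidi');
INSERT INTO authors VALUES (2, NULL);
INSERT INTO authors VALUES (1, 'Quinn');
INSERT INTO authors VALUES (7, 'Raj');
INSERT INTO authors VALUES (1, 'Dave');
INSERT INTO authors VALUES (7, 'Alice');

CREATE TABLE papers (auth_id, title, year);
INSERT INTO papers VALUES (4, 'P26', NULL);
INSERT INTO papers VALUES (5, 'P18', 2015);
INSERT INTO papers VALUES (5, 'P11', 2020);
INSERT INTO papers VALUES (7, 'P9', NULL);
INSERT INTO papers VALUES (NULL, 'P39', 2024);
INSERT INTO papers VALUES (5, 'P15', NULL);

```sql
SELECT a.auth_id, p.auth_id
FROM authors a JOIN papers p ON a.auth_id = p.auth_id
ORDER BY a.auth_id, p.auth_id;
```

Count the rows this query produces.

3

INNER JOIN keeps only pairs where the ON condition holds.
Matching on a.auth_id = p.auth_id. A NULL in a compared column never satisfies the condition.
- a row (auth_id=1): no match → dropped.
- a row (auth_id=1): no match → dropped.
- a row (auth_id=NULL): no match → dropped.
- a row (auth_id=4): matches 1 p row(s) → 1 output row(s).
- a row (auth_id=2): no match → dropped.
- a row (auth_id=1): no match → dropped.
- a row (auth_id=7): matches 1 p row(s) → 1 output row(s).
- a row (auth_id=1): no match → dropped.
- a row (auth_id=7): matches 1 p row(s) → 1 output row(s).
Total: 3 rows.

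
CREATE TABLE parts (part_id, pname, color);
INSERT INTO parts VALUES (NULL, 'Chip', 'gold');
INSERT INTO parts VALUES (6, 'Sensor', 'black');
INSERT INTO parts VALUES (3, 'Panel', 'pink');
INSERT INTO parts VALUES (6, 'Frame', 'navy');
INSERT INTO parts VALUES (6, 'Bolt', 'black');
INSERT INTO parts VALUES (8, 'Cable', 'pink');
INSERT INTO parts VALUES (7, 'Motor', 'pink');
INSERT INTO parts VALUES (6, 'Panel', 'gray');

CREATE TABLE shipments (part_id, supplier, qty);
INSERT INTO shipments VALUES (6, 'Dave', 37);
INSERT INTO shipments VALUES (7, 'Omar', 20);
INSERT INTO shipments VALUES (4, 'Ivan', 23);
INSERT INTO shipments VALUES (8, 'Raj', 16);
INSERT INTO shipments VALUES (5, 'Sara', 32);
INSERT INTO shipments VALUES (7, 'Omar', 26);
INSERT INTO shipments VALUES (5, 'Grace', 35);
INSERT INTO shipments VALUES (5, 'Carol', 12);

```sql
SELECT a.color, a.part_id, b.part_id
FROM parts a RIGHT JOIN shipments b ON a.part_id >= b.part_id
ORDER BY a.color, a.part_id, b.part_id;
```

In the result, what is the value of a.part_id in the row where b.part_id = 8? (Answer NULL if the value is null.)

RIGHT JOIN keeps every row from `shipments`; unmatched rows get NULL for `parts`'s columns.
Matching on a.part_id >= b.part_id. A NULL in a compared column never satisfies the condition.
- a row (part_id=NULL): no match.
- a row (part_id=6): matches 5 b row(s) → 5 output row(s).
- a row (part_id=3): no match.
- a row (part_id=6): matches 5 b row(s) → 5 output row(s).
- a row (part_id=6): matches 5 b row(s) → 5 output row(s).
- a row (part_id=8): matches 8 b row(s) → 8 output row(s).
- a row (part_id=7): matches 7 b row(s) → 7 output row(s).
- a row (part_id=6): matches 5 b row(s) → 5 output row(s).
- every b row matched at least one a row.

8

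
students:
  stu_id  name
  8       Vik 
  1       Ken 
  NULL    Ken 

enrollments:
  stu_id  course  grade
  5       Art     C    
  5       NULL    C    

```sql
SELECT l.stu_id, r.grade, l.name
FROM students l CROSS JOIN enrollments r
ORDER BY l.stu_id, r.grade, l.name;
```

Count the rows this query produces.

CROSS JOIN pairs every row of `students` with every row of `enrollments`: 3 × 2 = 6 rows.

6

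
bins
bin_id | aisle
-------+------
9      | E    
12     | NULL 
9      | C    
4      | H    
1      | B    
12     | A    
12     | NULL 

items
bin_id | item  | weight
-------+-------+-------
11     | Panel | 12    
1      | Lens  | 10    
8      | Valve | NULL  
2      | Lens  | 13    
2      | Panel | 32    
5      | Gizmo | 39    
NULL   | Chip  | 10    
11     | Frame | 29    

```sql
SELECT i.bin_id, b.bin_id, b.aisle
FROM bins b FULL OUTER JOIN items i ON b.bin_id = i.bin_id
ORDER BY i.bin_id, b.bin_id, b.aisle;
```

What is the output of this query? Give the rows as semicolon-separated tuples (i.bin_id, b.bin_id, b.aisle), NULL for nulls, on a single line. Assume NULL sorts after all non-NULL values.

(1, 1, B); (2, NULL, NULL); (2, NULL, NULL); (5, NULL, NULL); (8, NULL, NULL); (11, NULL, NULL); (11, NULL, NULL); (NULL, 4, H); (NULL, 9, C); (NULL, 9, E); (NULL, 12, A); (NULL, 12, NULL); (NULL, 12, NULL); (NULL, NULL, NULL)

FULL OUTER JOIN keeps every row from both sides; unmatched rows get NULL for the other side's columns.
Matching on b.bin_id = i.bin_id. A NULL in a compared column never satisfies the condition.
- b row (bin_id=9): no match → kept, i columns NULL.
- b row (bin_id=12): no match → kept, i columns NULL.
- b row (bin_id=9): no match → kept, i columns NULL.
- b row (bin_id=4): no match → kept, i columns NULL.
- b row (bin_id=1): matches 1 i row(s) → 1 output row(s).
- b row (bin_id=12): no match → kept, i columns NULL.
- b row (bin_id=12): no match → kept, i columns NULL.
- 7 row(s) from i found no b partner → padded with NULL.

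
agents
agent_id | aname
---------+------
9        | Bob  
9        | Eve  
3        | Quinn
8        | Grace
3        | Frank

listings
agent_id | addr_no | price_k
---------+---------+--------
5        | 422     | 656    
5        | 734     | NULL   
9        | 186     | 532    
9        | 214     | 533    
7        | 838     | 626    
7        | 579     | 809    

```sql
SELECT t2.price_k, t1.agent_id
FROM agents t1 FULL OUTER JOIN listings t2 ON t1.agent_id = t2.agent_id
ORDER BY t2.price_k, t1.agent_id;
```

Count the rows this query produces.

11

FULL OUTER JOIN keeps every row from both sides; unmatched rows get NULL for the other side's columns.
Matching on t1.agent_id = t2.agent_id.
- t1 (agent_id=9) pairs with 2 row(s) of t2.
- t1 (agent_id=9) pairs with 2 row(s) of t2.
- t1 (agent_id=3) has no partner → padded with NULL.
- t1 (agent_id=8) has no partner → padded with NULL.
- t1 (agent_id=3) has no partner → padded with NULL.
- 4 t2 row(s) had no t1 match → kept, t1 columns NULL.
Total: 4 matched + 7 padded = 11 rows.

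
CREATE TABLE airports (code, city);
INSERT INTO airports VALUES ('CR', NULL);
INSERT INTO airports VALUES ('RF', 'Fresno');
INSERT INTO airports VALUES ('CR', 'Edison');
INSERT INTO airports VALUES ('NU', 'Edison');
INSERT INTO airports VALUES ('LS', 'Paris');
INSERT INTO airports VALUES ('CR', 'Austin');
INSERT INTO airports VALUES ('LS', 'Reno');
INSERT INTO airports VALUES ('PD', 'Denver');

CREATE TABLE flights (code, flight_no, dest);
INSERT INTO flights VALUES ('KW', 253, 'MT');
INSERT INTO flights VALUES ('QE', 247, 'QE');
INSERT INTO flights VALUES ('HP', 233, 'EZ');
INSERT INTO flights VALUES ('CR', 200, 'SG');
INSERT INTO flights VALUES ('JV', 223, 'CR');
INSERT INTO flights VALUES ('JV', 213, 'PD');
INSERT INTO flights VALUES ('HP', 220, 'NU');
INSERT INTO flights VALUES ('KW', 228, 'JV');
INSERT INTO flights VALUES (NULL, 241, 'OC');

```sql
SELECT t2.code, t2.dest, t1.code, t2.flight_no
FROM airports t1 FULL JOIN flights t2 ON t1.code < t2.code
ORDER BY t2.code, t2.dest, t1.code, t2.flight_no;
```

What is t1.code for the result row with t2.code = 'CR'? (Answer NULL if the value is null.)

FULL OUTER JOIN keeps every row from both sides; unmatched rows get NULL for the other side's columns.
Matching on t1.code < t2.code. A NULL in a compared column never satisfies the condition.
- t1 (code=CR) pairs with 7 row(s) of t2.
- t1 (code=RF) has no partner → padded with NULL.
- t1 (code=CR) pairs with 7 row(s) of t2.
- t1 (code=NU) pairs with 1 row(s) of t2.
- t1 (code=LS) pairs with 1 row(s) of t2.
- t1 (code=CR) pairs with 7 row(s) of t2.
- t1 (code=LS) pairs with 1 row(s) of t2.
- t1 (code=PD) pairs with 1 row(s) of t2.
- 2 t2 row(s) had no t1 match → kept, t1 columns NULL.

NULL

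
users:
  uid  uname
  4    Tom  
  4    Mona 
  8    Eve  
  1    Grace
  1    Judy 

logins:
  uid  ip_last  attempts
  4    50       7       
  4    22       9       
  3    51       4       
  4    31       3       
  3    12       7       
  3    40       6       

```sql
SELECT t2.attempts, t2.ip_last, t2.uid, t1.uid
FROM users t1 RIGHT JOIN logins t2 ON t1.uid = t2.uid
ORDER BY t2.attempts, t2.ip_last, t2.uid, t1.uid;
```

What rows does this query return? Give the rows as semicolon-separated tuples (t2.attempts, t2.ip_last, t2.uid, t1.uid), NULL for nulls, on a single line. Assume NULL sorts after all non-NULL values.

RIGHT JOIN keeps every row from `logins`; unmatched rows get NULL for `users`'s columns.
Matching on t1.uid = t2.uid.
Matched pairs: 6; unmatched t2 rows kept: 3.

(3, 31, 4, 4); (3, 31, 4, 4); (4, 51, 3, NULL); (6, 40, 3, NULL); (7, 12, 3, NULL); (7, 50, 4, 4); (7, 50, 4, 4); (9, 22, 4, 4); (9, 22, 4, 4)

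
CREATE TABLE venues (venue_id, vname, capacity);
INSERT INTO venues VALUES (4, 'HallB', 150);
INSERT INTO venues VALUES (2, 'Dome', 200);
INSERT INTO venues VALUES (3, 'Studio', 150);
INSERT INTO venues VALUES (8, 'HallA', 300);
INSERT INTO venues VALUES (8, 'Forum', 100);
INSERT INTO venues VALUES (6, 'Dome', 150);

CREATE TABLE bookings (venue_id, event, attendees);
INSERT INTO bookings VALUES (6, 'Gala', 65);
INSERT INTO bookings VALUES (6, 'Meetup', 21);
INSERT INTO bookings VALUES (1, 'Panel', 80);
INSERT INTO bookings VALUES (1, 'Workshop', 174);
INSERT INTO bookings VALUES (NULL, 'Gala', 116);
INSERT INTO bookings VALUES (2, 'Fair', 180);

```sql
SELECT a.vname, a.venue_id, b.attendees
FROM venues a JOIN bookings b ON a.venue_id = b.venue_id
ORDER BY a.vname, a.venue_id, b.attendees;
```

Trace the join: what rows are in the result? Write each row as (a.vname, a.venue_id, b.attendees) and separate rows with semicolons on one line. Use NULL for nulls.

(Dome, 2, 180); (Dome, 6, 21); (Dome, 6, 65)

INNER JOIN keeps only pairs where the ON condition holds.
Matching on a.venue_id = b.venue_id. A NULL in a compared column never satisfies the condition.
Matched pairs: 3.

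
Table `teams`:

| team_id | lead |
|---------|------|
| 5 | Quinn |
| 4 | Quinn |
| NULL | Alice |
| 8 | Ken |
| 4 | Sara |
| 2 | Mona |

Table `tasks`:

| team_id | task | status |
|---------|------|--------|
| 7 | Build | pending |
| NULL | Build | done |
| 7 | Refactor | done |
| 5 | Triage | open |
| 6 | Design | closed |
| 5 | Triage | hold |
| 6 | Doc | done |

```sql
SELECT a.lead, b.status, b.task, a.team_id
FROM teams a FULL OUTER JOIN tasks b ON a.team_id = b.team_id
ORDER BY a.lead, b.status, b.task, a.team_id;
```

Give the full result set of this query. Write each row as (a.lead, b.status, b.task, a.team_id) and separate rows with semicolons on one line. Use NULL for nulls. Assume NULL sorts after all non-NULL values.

(Alice, NULL, NULL, NULL); (Ken, NULL, NULL, 8); (Mona, NULL, NULL, 2); (Quinn, hold, Triage, 5); (Quinn, open, Triage, 5); (Quinn, NULL, NULL, 4); (Sara, NULL, NULL, 4); (NULL, closed, Design, NULL); (NULL, done, Build, NULL); (NULL, done, Doc, NULL); (NULL, done, Refactor, NULL); (NULL, pending, Build, NULL)

FULL OUTER JOIN keeps every row from both sides; unmatched rows get NULL for the other side's columns.
Matching on a.team_id = b.team_id. A NULL in a compared column never satisfies the condition.
- a[0] team_id=5 → 2 match(es) in b → 2 row(s).
- a[1] team_id=4 → no match; kept with NULLs on the b side.
- a[2] team_id=NULL → no match; kept with NULLs on the b side.
- a[3] team_id=8 → no match; kept with NULLs on the b side.
- a[4] team_id=4 → no match; kept with NULLs on the b side.
- a[5] team_id=2 → no match; kept with NULLs on the b side.
- plus 5 unmatched b row(s), each kept with NULL a columns.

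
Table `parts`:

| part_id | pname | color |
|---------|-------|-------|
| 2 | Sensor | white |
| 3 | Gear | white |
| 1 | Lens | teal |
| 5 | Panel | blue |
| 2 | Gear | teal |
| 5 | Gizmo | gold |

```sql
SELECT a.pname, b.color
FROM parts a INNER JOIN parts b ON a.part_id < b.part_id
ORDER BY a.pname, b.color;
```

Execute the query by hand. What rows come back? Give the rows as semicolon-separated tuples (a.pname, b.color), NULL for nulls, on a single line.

INNER JOIN keeps only pairs where the ON condition holds.
Matching on a.part_id < b.part_id.
Matched pairs: 13.

(Gear, blue); (Gear, blue); (Gear, gold); (Gear, gold); (Gear, white); (Lens, blue); (Lens, gold); (Lens, teal); (Lens, white); (Lens, white); (Sensor, blue); (Sensor, gold); (Sensor, white)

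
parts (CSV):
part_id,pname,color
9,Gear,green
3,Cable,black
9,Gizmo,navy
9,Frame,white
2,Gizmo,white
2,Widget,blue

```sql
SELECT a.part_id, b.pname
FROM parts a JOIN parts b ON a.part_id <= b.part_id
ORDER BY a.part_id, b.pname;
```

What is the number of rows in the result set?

25

INNER JOIN keeps only pairs where the ON condition holds.
Matching on a.part_id <= b.part_id.
- a (part_id=9) pairs with 3 row(s) of b.
- a (part_id=3) pairs with 4 row(s) of b.
- a (part_id=9) pairs with 3 row(s) of b.
- a (part_id=9) pairs with 3 row(s) of b.
- a (part_id=2) pairs with 6 row(s) of b.
- a (part_id=2) pairs with 6 row(s) of b.
Total: 25 rows.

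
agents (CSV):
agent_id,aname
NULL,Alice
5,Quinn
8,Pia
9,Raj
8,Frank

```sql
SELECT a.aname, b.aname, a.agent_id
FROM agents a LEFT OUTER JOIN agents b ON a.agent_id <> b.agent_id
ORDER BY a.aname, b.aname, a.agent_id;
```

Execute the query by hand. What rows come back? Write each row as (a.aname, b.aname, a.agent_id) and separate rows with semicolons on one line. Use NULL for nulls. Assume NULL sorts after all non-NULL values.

LEFT JOIN keeps every row from `agents a`; unmatched rows get NULL for `agents b`'s columns.
Matching on a.agent_id <> b.agent_id. A NULL in a compared column never satisfies the condition.
- agent_id=NULL: no b row matches, row kept with b columns NULL.
- agent_id=5: 3 matching b row(s), so 3 row(s) emitted.
- agent_id=8: 2 matching b row(s), so 2 row(s) emitted.
- agent_id=9: 3 matching b row(s), so 3 row(s) emitted.
- agent_id=8: 2 matching b row(s), so 2 row(s) emitted.

(Alice, NULL, NULL); (Frank, Quinn, 8); (Frank, Raj, 8); (Pia, Quinn, 8); (Pia, Raj, 8); (Quinn, Frank, 5); (Quinn, Pia, 5); (Quinn, Raj, 5); (Raj, Frank, 9); (Raj, Pia, 9); (Raj, Quinn, 9)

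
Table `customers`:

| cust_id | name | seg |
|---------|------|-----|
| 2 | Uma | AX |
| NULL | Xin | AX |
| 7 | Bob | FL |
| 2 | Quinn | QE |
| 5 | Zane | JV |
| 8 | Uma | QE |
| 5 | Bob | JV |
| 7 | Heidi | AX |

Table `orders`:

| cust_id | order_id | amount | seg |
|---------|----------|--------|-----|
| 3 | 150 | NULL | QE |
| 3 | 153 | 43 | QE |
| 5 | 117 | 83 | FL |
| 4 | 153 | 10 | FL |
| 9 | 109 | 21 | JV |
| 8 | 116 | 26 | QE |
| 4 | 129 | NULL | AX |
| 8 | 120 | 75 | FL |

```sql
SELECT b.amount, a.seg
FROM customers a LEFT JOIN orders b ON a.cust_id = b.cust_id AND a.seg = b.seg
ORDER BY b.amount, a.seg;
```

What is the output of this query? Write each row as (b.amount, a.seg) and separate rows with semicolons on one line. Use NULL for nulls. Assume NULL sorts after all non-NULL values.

(26, QE); (NULL, AX); (NULL, AX); (NULL, AX); (NULL, FL); (NULL, JV); (NULL, JV); (NULL, QE)

LEFT JOIN keeps every row from `customers`; unmatched rows get NULL for `orders`'s columns.
Matching on a.cust_id = b.cust_id AND a.seg = b.seg. A NULL in a compared column never satisfies the condition.
- a[0] cust_id=2, seg=AX → no match; kept with NULLs on the b side.
- a[1] cust_id=NULL, seg=AX → no match; kept with NULLs on the b side.
- a[2] cust_id=7, seg=FL → no match; kept with NULLs on the b side.
- a[3] cust_id=2, seg=QE → no match; kept with NULLs on the b side.
- a[4] cust_id=5, seg=JV → no match; kept with NULLs on the b side.
- a[5] cust_id=8, seg=QE → 1 match(es) in b → 1 row(s).
- a[6] cust_id=5, seg=JV → no match; kept with NULLs on the b side.
- a[7] cust_id=7, seg=AX → no match; kept with NULLs on the b side.
After projecting and ordering:
b.amount | a.seg
26 | QE
NULL | AX
NULL | AX
NULL | AX
NULL | FL
NULL | JV
NULL | JV
NULL | QE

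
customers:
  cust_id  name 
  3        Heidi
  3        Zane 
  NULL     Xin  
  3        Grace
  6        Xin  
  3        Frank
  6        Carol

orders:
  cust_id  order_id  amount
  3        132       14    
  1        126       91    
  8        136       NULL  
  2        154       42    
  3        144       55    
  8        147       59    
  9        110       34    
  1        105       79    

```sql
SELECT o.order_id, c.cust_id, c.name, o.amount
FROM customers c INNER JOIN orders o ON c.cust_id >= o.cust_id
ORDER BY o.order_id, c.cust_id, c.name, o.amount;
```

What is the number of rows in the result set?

30

INNER JOIN keeps only pairs where the ON condition holds.
Matching on c.cust_id >= o.cust_id. A NULL in a compared column never satisfies the condition.
Matched pairs: 30.
Total: 30 rows.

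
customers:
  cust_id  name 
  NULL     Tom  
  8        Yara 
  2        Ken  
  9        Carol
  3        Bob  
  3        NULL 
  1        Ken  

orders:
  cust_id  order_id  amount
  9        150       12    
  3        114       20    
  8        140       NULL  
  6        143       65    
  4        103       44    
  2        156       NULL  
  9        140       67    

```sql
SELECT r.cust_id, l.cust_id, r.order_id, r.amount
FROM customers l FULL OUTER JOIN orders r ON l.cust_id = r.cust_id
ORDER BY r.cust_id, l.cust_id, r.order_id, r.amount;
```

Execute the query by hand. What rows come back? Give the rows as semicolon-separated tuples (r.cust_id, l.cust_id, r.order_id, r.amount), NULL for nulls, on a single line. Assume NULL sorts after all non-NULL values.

FULL OUTER JOIN keeps every row from both sides; unmatched rows get NULL for the other side's columns.
Matching on l.cust_id = r.cust_id. A NULL in a compared column never satisfies the condition.
Matched pairs: 6; unmatched l rows kept: 2; unmatched r rows kept: 2.

(2, 2, 156, NULL); (3, 3, 114, 20); (3, 3, 114, 20); (4, NULL, 103, 44); (6, NULL, 143, 65); (8, 8, 140, NULL); (9, 9, 140, 67); (9, 9, 150, 12); (NULL, 1, NULL, NULL); (NULL, NULL, NULL, NULL)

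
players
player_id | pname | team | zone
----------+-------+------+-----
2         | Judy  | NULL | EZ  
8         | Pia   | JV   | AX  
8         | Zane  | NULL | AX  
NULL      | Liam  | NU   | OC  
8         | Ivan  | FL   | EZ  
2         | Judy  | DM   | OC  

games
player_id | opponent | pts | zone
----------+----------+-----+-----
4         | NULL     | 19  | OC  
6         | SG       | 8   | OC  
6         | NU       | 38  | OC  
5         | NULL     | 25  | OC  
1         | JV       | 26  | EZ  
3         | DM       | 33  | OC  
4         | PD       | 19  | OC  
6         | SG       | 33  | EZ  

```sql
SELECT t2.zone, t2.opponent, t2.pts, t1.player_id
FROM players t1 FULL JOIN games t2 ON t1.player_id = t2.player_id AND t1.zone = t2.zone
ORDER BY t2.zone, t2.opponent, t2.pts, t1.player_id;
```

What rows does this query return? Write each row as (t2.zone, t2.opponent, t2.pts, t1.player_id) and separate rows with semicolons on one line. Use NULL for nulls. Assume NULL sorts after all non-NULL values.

FULL OUTER JOIN keeps every row from both sides; unmatched rows get NULL for the other side's columns.
Matching on t1.player_id = t2.player_id AND t1.zone = t2.zone. A NULL in a compared column never satisfies the condition.
Matched pairs: 0; unmatched t1 rows kept: 6; unmatched t2 rows kept: 8.

(EZ, JV, 26, NULL); (EZ, SG, 33, NULL); (OC, DM, 33, NULL); (OC, NU, 38, NULL); (OC, PD, 19, NULL); (OC, SG, 8, NULL); (OC, NULL, 19, NULL); (OC, NULL, 25, NULL); (NULL, NULL, NULL, 2); (NULL, NULL, NULL, 2); (NULL, NULL, NULL, 8); (NULL, NULL, NULL, 8); (NULL, NULL, NULL, 8); (NULL, NULL, NULL, NULL)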